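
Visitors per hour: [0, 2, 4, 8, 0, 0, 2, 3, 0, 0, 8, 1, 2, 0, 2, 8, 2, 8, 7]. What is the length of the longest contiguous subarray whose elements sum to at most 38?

add 0: [0] sum 0, len 1
add 2: [0, 2] sum 2, len 2
add 4: [0, 2, 4] sum 6, len 3
add 8: [0, 2, 4, 8] sum 14, len 4
add 0: [0, 2, 4, 8, 0] sum 14, len 5
add 0: [0, 2, 4, 8, 0, 0] sum 14, len 6
add 2: [0, 2, 4, 8, 0, 0, 2] sum 16, len 7
add 3: [0, 2, 4, 8, 0, 0, 2, 3] sum 19, len 8
add 0: [0, 2, 4, 8, 0, 0, 2, 3, 0] sum 19, len 9
add 0: [0, 2, 4, 8, 0, 0, 2, 3, 0, 0] sum 19, len 10
add 8: [0, 2, 4, 8, 0, 0, 2, 3, 0, 0, 8] sum 27, len 11
add 1: [0, 2, 4, 8, 0, 0, 2, 3, 0, 0, 8, 1] sum 28, len 12
add 2: [0, 2, 4, 8, 0, 0, 2, 3, 0, 0, 8, 1, 2] sum 30, len 13
add 0: [0, 2, 4, 8, 0, 0, 2, 3, 0, 0, 8, 1, 2, 0] sum 30, len 14
add 2: [0, 2, 4, 8, 0, 0, 2, 3, 0, 0, 8, 1, 2, 0, 2] sum 32, len 15
add 8: [4, 8, 0, 0, 2, 3, 0, 0, 8, 1, 2, 0, 2, 8] sum 38, len 14
add 2: [8, 0, 0, 2, 3, 0, 0, 8, 1, 2, 0, 2, 8, 2] sum 36, len 14
add 8: [0, 0, 2, 3, 0, 0, 8, 1, 2, 0, 2, 8, 2, 8] sum 36, len 14
add 7: [0, 0, 8, 1, 2, 0, 2, 8, 2, 8, 7] sum 38, len 11
Longest length seen: 15.

15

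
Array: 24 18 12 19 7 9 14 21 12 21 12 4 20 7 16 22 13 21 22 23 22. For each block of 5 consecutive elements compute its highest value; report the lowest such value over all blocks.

[24, 18, 12, 19, 7] → max 24
[18, 12, 19, 7, 9] → max 19
[12, 19, 7, 9, 14] → max 19
[19, 7, 9, 14, 21] → max 21
[7, 9, 14, 21, 12] → max 21
[9, 14, 21, 12, 21] → max 21
[14, 21, 12, 21, 12] → max 21
[21, 12, 21, 12, 4] → max 21
[12, 21, 12, 4, 20] → max 21
[21, 12, 4, 20, 7] → max 21
[12, 4, 20, 7, 16] → max 20
[4, 20, 7, 16, 22] → max 22
[20, 7, 16, 22, 13] → max 22
[7, 16, 22, 13, 21] → max 22
[16, 22, 13, 21, 22] → max 22
[22, 13, 21, 22, 23] → max 23
[13, 21, 22, 23, 22] → max 23
Lowest of these is 19.

19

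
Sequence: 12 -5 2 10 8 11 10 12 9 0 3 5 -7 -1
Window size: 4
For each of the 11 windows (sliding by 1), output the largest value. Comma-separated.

(12, -5, 2, 10) → max 12
(-5, 2, 10, 8) → max 10
(2, 10, 8, 11) → max 11
(10, 8, 11, 10) → max 11
(8, 11, 10, 12) → max 12
(11, 10, 12, 9) → max 12
(10, 12, 9, 0) → max 12
(12, 9, 0, 3) → max 12
(9, 0, 3, 5) → max 9
(0, 3, 5, -7) → max 5
(3, 5, -7, -1) → max 5

12, 10, 11, 11, 12, 12, 12, 12, 9, 5, 5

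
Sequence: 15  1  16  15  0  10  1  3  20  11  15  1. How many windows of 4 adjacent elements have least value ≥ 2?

1

(15, 1, 16, 15) → min 1
(1, 16, 15, 0) → min 0
(16, 15, 0, 10) → min 0
(15, 0, 10, 1) → min 0
(0, 10, 1, 3) → min 0
(10, 1, 3, 20) → min 1
(1, 3, 20, 11) → min 1
(3, 20, 11, 15) → min 3  ≥ 2 ✓
(20, 11, 15, 1) → min 1
1 window satisfy the condition.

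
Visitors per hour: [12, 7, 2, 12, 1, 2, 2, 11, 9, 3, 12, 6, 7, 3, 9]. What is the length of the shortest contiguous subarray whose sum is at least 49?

7

Extend right; whenever the sum reaches 49, record the length and shrink from the left:
add 12: running sum 12 < 49
add 7: running sum 19 < 49
add 2: running sum 21 < 49
add 12: running sum 33 < 49
add 1: running sum 34 < 49
add 2: running sum 36 < 49
add 2: running sum 38 < 49
add 11: shortest ending here [12, 7, 2, 12, 1, 2, 2, 11] sum 49, len 8
add 9: shortest ending here [12, 7, 2, 12, 1, 2, 2, 11, 9] sum 58, len 9
add 3: shortest ending here [7, 2, 12, 1, 2, 2, 11, 9, 3] sum 49, len 9
add 12: shortest ending here [12, 1, 2, 2, 11, 9, 3, 12] sum 52, len 8
add 6: shortest ending here [12, 1, 2, 2, 11, 9, 3, 12, 6] sum 58, len 9
add 7: shortest ending here [2, 11, 9, 3, 12, 6, 7] sum 50, len 7
add 3: shortest ending here [11, 9, 3, 12, 6, 7, 3] sum 51, len 7
add 9: shortest ending here [9, 3, 12, 6, 7, 3, 9] sum 49, len 7
Shortest qualifying length: 7.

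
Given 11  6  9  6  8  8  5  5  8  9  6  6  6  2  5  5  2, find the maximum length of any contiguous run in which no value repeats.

[11] len 1
[11, 6] len 2
[11, 6, 9] len 3
[9, 6] len 2
[9, 6, 8] len 3
[8] len 1
[8, 5] len 2
[5] len 1
[5, 8] len 2
[5, 8, 9] len 3
[5, 8, 9, 6] len 4
[6] len 1
[6] len 1
[6, 2] len 2
[6, 2, 5] len 3
[5] len 1
[5, 2] len 2
Longest all-distinct length: 4.

4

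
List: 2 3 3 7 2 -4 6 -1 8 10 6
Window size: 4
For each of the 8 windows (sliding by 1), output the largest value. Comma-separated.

[2, 3, 3, 7] → max 7
[3, 3, 7, 2] → max 7
[3, 7, 2, -4] → max 7
[7, 2, -4, 6] → max 7
[2, -4, 6, -1] → max 6
[-4, 6, -1, 8] → max 8
[6, -1, 8, 10] → max 10
[-1, 8, 10, 6] → max 10

7, 7, 7, 7, 6, 8, 10, 10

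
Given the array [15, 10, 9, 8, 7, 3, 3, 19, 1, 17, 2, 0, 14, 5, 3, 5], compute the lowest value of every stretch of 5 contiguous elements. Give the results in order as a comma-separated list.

(15, 10, 9, 8, 7) → min 7
(10, 9, 8, 7, 3) → min 3
(9, 8, 7, 3, 3) → min 3
(8, 7, 3, 3, 19) → min 3
(7, 3, 3, 19, 1) → min 1
(3, 3, 19, 1, 17) → min 1
(3, 19, 1, 17, 2) → min 1
(19, 1, 17, 2, 0) → min 0
(1, 17, 2, 0, 14) → min 0
(17, 2, 0, 14, 5) → min 0
(2, 0, 14, 5, 3) → min 0
(0, 14, 5, 3, 5) → min 0

7, 3, 3, 3, 1, 1, 1, 0, 0, 0, 0, 0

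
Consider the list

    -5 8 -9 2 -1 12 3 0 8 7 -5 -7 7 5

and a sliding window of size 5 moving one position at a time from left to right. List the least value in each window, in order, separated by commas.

-9, -9, -9, -1, -1, 0, -5, -7, -7, -7

[-5, 8, -9, 2, -1] → min -9
[8, -9, 2, -1, 12] → min -9
[-9, 2, -1, 12, 3] → min -9
[2, -1, 12, 3, 0] → min -1
[-1, 12, 3, 0, 8] → min -1
[12, 3, 0, 8, 7] → min 0
[3, 0, 8, 7, -5] → min -5
[0, 8, 7, -5, -7] → min -7
[8, 7, -5, -7, 7] → min -7
[7, -5, -7, 7, 5] → min -7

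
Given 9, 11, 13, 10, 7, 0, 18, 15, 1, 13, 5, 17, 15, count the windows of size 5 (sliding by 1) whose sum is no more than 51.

8

[9, 11, 13, 10, 7] → sum 50  ≤ 51 ✓
[11, 13, 10, 7, 0] → sum 41  ≤ 51 ✓
[13, 10, 7, 0, 18] → sum 48  ≤ 51 ✓
[10, 7, 0, 18, 15] → sum 50  ≤ 51 ✓
[7, 0, 18, 15, 1] → sum 41  ≤ 51 ✓
[0, 18, 15, 1, 13] → sum 47  ≤ 51 ✓
[18, 15, 1, 13, 5] → sum 52
[15, 1, 13, 5, 17] → sum 51  ≤ 51 ✓
[1, 13, 5, 17, 15] → sum 51  ≤ 51 ✓
8 windows satisfy the condition.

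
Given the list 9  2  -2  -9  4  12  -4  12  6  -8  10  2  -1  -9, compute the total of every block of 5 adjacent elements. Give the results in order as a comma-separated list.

(9, 2, -2, -9, 4) → sum 4
(2, -2, -9, 4, 12) → sum 7
(-2, -9, 4, 12, -4) → sum 1
(-9, 4, 12, -4, 12) → sum 15
(4, 12, -4, 12, 6) → sum 30
(12, -4, 12, 6, -8) → sum 18
(-4, 12, 6, -8, 10) → sum 16
(12, 6, -8, 10, 2) → sum 22
(6, -8, 10, 2, -1) → sum 9
(-8, 10, 2, -1, -9) → sum -6

4, 7, 1, 15, 30, 18, 16, 22, 9, -6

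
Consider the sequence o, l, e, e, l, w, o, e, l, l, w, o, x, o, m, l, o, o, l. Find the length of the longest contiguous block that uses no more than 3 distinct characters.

[o] 1 distinct, len 1
[o, l] 2 distinct, len 2
[o, l, e] 3 distinct, len 3
[o, l, e, e] 3 distinct, len 4
[o, l, e, e, l] 3 distinct, len 5
[l, e, e, l, w] 3 distinct, len 5
[l, w, o] 3 distinct, len 3
[w, o, e] 3 distinct, len 3
[o, e, l] 3 distinct, len 3
[o, e, l, l] 3 distinct, len 4
[e, l, l, w] 3 distinct, len 4
[l, l, w, o] 3 distinct, len 4
[w, o, x] 3 distinct, len 3
[w, o, x, o] 3 distinct, len 4
[o, x, o, m] 3 distinct, len 4
[o, m, l] 3 distinct, len 3
[o, m, l, o] 3 distinct, len 4
[o, m, l, o, o] 3 distinct, len 5
[o, m, l, o, o, l] 3 distinct, len 6
Longest length with ≤3 distinct: 6.

6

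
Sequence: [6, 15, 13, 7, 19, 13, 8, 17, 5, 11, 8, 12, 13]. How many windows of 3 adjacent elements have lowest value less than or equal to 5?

3

(6, 15, 13) → min 6
(15, 13, 7) → min 7
(13, 7, 19) → min 7
(7, 19, 13) → min 7
(19, 13, 8) → min 8
(13, 8, 17) → min 8
(8, 17, 5) → min 5  ≤ 5 ✓
(17, 5, 11) → min 5  ≤ 5 ✓
(5, 11, 8) → min 5  ≤ 5 ✓
(11, 8, 12) → min 8
(8, 12, 13) → min 8
3 windows satisfy the condition.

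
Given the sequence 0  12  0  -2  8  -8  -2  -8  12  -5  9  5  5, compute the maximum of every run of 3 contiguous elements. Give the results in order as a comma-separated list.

[0, 12, 0] → max 12
[12, 0, -2] → max 12
[0, -2, 8] → max 8
[-2, 8, -8] → max 8
[8, -8, -2] → max 8
[-8, -2, -8] → max -2
[-2, -8, 12] → max 12
[-8, 12, -5] → max 12
[12, -5, 9] → max 12
[-5, 9, 5] → max 9
[9, 5, 5] → max 9

12, 12, 8, 8, 8, -2, 12, 12, 12, 9, 9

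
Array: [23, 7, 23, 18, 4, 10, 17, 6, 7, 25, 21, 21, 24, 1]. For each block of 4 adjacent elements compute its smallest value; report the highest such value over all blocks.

[23, 7, 23, 18] → min 7
[7, 23, 18, 4] → min 4
[23, 18, 4, 10] → min 4
[18, 4, 10, 17] → min 4
[4, 10, 17, 6] → min 4
[10, 17, 6, 7] → min 6
[17, 6, 7, 25] → min 6
[6, 7, 25, 21] → min 6
[7, 25, 21, 21] → min 7
[25, 21, 21, 24] → min 21
[21, 21, 24, 1] → min 1
Highest of these is 21.

21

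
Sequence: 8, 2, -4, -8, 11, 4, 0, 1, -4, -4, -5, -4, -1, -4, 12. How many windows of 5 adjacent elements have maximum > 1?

8 2 -4 -8 11 → max 11  > 1 ✓
2 -4 -8 11 4 → max 11  > 1 ✓
-4 -8 11 4 0 → max 11  > 1 ✓
-8 11 4 0 1 → max 11  > 1 ✓
11 4 0 1 -4 → max 11  > 1 ✓
4 0 1 -4 -4 → max 4  > 1 ✓
0 1 -4 -4 -5 → max 1
1 -4 -4 -5 -4 → max 1
-4 -4 -5 -4 -1 → max -1
-4 -5 -4 -1 -4 → max -1
-5 -4 -1 -4 12 → max 12  > 1 ✓
7 windows satisfy the condition.

7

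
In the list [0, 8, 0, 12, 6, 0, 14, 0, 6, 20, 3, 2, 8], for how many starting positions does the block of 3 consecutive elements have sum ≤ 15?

3

[0, 8, 0] → sum 8  ≤ 15 ✓
[8, 0, 12] → sum 20
[0, 12, 6] → sum 18
[12, 6, 0] → sum 18
[6, 0, 14] → sum 20
[0, 14, 0] → sum 14  ≤ 15 ✓
[14, 0, 6] → sum 20
[0, 6, 20] → sum 26
[6, 20, 3] → sum 29
[20, 3, 2] → sum 25
[3, 2, 8] → sum 13  ≤ 15 ✓
3 windows satisfy the condition.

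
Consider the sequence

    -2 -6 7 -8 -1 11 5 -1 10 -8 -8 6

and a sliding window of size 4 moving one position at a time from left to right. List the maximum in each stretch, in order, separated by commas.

-2 -6 7 -8 → max 7
-6 7 -8 -1 → max 7
7 -8 -1 11 → max 11
-8 -1 11 5 → max 11
-1 11 5 -1 → max 11
11 5 -1 10 → max 11
5 -1 10 -8 → max 10
-1 10 -8 -8 → max 10
10 -8 -8 6 → max 10

7, 7, 11, 11, 11, 11, 10, 10, 10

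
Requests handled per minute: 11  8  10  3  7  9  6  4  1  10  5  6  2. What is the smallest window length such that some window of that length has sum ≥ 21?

3

add 11: running sum 11 < 21
add 8: running sum 19 < 21
add 10: shortest ending here [11, 8, 10] sum 29, len 3
add 3: shortest ending here [8, 10, 3] sum 21, len 3
add 7: shortest ending here [8, 10, 3, 7] sum 28, len 4
add 9: shortest ending here [10, 3, 7, 9] sum 29, len 4
add 6: shortest ending here [7, 9, 6] sum 22, len 3
add 4: shortest ending here [7, 9, 6, 4] sum 26, len 4
add 1: shortest ending here [7, 9, 6, 4, 1] sum 27, len 5
add 10: shortest ending here [6, 4, 1, 10] sum 21, len 4
add 5: shortest ending here [6, 4, 1, 10, 5] sum 26, len 5
add 6: shortest ending here [10, 5, 6] sum 21, len 3
add 2: shortest ending here [10, 5, 6, 2] sum 23, len 4
Shortest qualifying length: 3.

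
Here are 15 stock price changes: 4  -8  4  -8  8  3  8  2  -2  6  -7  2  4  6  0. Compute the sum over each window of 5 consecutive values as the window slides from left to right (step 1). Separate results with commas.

0, -1, 15, 13, 19, 17, 7, 1, 3, 11, 5

[4, -8, 4, -8, 8] → sum 0
[-8, 4, -8, 8, 3] → sum -1
[4, -8, 8, 3, 8] → sum 15
[-8, 8, 3, 8, 2] → sum 13
[8, 3, 8, 2, -2] → sum 19
[3, 8, 2, -2, 6] → sum 17
[8, 2, -2, 6, -7] → sum 7
[2, -2, 6, -7, 2] → sum 1
[-2, 6, -7, 2, 4] → sum 3
[6, -7, 2, 4, 6] → sum 11
[-7, 2, 4, 6, 0] → sum 5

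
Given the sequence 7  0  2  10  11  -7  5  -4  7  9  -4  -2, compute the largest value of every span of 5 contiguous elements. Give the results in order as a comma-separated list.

11, 11, 11, 11, 11, 9, 9, 9

(7, 0, 2, 10, 11) → max 11
(0, 2, 10, 11, -7) → max 11
(2, 10, 11, -7, 5) → max 11
(10, 11, -7, 5, -4) → max 11
(11, -7, 5, -4, 7) → max 11
(-7, 5, -4, 7, 9) → max 9
(5, -4, 7, 9, -4) → max 9
(-4, 7, 9, -4, -2) → max 9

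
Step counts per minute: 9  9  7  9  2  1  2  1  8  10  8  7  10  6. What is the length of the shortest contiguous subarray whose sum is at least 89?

14

add 9: running sum 9 < 89
add 9: running sum 18 < 89
add 7: running sum 25 < 89
add 9: running sum 34 < 89
add 2: running sum 36 < 89
add 1: running sum 37 < 89
add 2: running sum 39 < 89
add 1: running sum 40 < 89
add 8: running sum 48 < 89
add 10: running sum 58 < 89
add 8: running sum 66 < 89
add 7: running sum 73 < 89
add 10: running sum 83 < 89
add 6: shortest ending here [9, 9, 7, 9, 2, 1, 2, 1, 8, 10, 8, 7, 10, 6] sum 89, len 14
Shortest qualifying length: 14.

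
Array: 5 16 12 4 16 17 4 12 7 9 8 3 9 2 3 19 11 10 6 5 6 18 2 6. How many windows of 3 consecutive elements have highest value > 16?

9

(5, 16, 12) → max 16
(16, 12, 4) → max 16
(12, 4, 16) → max 16
(4, 16, 17) → max 17  > 16 ✓
(16, 17, 4) → max 17  > 16 ✓
(17, 4, 12) → max 17  > 16 ✓
(4, 12, 7) → max 12
(12, 7, 9) → max 12
(7, 9, 8) → max 9
(9, 8, 3) → max 9
(8, 3, 9) → max 9
(3, 9, 2) → max 9
(9, 2, 3) → max 9
(2, 3, 19) → max 19  > 16 ✓
(3, 19, 11) → max 19  > 16 ✓
(19, 11, 10) → max 19  > 16 ✓
(11, 10, 6) → max 11
(10, 6, 5) → max 10
(6, 5, 6) → max 6
(5, 6, 18) → max 18  > 16 ✓
(6, 18, 2) → max 18  > 16 ✓
(18, 2, 6) → max 18  > 16 ✓
9 windows satisfy the condition.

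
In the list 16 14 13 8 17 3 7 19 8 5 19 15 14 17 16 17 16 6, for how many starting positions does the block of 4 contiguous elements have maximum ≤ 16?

1

16 14 13 8 → max 16  ≤ 16 ✓
14 13 8 17 → max 17
13 8 17 3 → max 17
8 17 3 7 → max 17
17 3 7 19 → max 19
3 7 19 8 → max 19
7 19 8 5 → max 19
19 8 5 19 → max 19
8 5 19 15 → max 19
5 19 15 14 → max 19
19 15 14 17 → max 19
15 14 17 16 → max 17
14 17 16 17 → max 17
17 16 17 16 → max 17
16 17 16 6 → max 17
1 window satisfy the condition.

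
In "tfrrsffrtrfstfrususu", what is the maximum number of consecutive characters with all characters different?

add t: [t] len 1
add f: [t, f] len 2
add r: [t, f, r] len 3
add r (repeat r, move left end past it): [r] len 1
add s: [r, s] len 2
add f: [r, s, f] len 3
add f (repeat f, move left end past it): [f] len 1
add r: [f, r] len 2
add t: [f, r, t] len 3
add r (repeat r, move left end past it): [t, r] len 2
add f: [t, r, f] len 3
add s: [t, r, f, s] len 4
add t (repeat t, move left end past it): [r, f, s, t] len 4
add f (repeat f, move left end past it): [s, t, f] len 3
add r: [s, t, f, r] len 4
add u: [s, t, f, r, u] len 5
add s (repeat s, move left end past it): [t, f, r, u, s] len 5
add u (repeat u, move left end past it): [s, u] len 2
add s (repeat s, move left end past it): [u, s] len 2
add u (repeat u, move left end past it): [s, u] len 2
Longest all-distinct length: 5.

5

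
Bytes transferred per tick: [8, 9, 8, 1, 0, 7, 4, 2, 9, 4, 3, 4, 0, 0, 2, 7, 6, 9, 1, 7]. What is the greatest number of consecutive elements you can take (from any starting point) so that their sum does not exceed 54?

Extend to the right; shrink from the left whenever the sum exceeds 54:
[8] sum 8 len 1
[8, 9] sum 17 len 2
[8, 9, 8] sum 25 len 3
[8, 9, 8, 1] sum 26 len 4
[8, 9, 8, 1, 0] sum 26 len 5
[8, 9, 8, 1, 0, 7] sum 33 len 6
[8, 9, 8, 1, 0, 7, 4] sum 37 len 7
[8, 9, 8, 1, 0, 7, 4, 2] sum 39 len 8
[8, 9, 8, 1, 0, 7, 4, 2, 9] sum 48 len 9
[8, 9, 8, 1, 0, 7, 4, 2, 9, 4] sum 52 len 10
[9, 8, 1, 0, 7, 4, 2, 9, 4, 3] sum 47 len 10
[9, 8, 1, 0, 7, 4, 2, 9, 4, 3, 4] sum 51 len 11
[9, 8, 1, 0, 7, 4, 2, 9, 4, 3, 4, 0] sum 51 len 12
[9, 8, 1, 0, 7, 4, 2, 9, 4, 3, 4, 0, 0] sum 51 len 13
[9, 8, 1, 0, 7, 4, 2, 9, 4, 3, 4, 0, 0, 2] sum 53 len 14
[8, 1, 0, 7, 4, 2, 9, 4, 3, 4, 0, 0, 2, 7] sum 51 len 14
[1, 0, 7, 4, 2, 9, 4, 3, 4, 0, 0, 2, 7, 6] sum 49 len 14
[4, 2, 9, 4, 3, 4, 0, 0, 2, 7, 6, 9] sum 50 len 12
[4, 2, 9, 4, 3, 4, 0, 0, 2, 7, 6, 9, 1] sum 51 len 13
[2, 9, 4, 3, 4, 0, 0, 2, 7, 6, 9, 1, 7] sum 54 len 13
Longest length seen: 14.

14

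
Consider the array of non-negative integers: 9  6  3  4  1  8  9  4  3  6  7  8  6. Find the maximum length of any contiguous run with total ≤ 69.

add 9: [9] sum 9, len 1
add 6: [9, 6] sum 15, len 2
add 3: [9, 6, 3] sum 18, len 3
add 4: [9, 6, 3, 4] sum 22, len 4
add 1: [9, 6, 3, 4, 1] sum 23, len 5
add 8: [9, 6, 3, 4, 1, 8] sum 31, len 6
add 9: [9, 6, 3, 4, 1, 8, 9] sum 40, len 7
add 4: [9, 6, 3, 4, 1, 8, 9, 4] sum 44, len 8
add 3: [9, 6, 3, 4, 1, 8, 9, 4, 3] sum 47, len 9
add 6: [9, 6, 3, 4, 1, 8, 9, 4, 3, 6] sum 53, len 10
add 7: [9, 6, 3, 4, 1, 8, 9, 4, 3, 6, 7] sum 60, len 11
add 8: [9, 6, 3, 4, 1, 8, 9, 4, 3, 6, 7, 8] sum 68, len 12
add 6: [6, 3, 4, 1, 8, 9, 4, 3, 6, 7, 8, 6] sum 65, len 12
Longest length seen: 12.

12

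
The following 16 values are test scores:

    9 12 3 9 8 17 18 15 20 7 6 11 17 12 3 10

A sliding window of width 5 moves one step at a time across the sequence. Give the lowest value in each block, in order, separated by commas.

[9, 12, 3, 9, 8] → min 3
[12, 3, 9, 8, 17] → min 3
[3, 9, 8, 17, 18] → min 3
[9, 8, 17, 18, 15] → min 8
[8, 17, 18, 15, 20] → min 8
[17, 18, 15, 20, 7] → min 7
[18, 15, 20, 7, 6] → min 6
[15, 20, 7, 6, 11] → min 6
[20, 7, 6, 11, 17] → min 6
[7, 6, 11, 17, 12] → min 6
[6, 11, 17, 12, 3] → min 3
[11, 17, 12, 3, 10] → min 3

3, 3, 3, 8, 8, 7, 6, 6, 6, 6, 3, 3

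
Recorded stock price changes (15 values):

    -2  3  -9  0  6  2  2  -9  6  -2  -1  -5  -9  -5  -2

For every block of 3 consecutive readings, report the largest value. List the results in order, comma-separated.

3, 3, 6, 6, 6, 2, 6, 6, 6, -1, -1, -5, -2

Sliding a size-3 window across the 15 values:
(-2, 3, -9) → max 3
(3, -9, 0) → max 3
(-9, 0, 6) → max 6
(0, 6, 2) → max 6
(6, 2, 2) → max 6
(2, 2, -9) → max 2
(2, -9, 6) → max 6
(-9, 6, -2) → max 6
(6, -2, -1) → max 6
(-2, -1, -5) → max -1
(-1, -5, -9) → max -1
(-5, -9, -5) → max -5
(-9, -5, -2) → max -2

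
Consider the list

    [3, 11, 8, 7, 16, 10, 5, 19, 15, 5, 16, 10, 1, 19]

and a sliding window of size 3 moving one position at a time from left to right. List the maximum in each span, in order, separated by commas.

11, 11, 16, 16, 16, 19, 19, 19, 16, 16, 16, 19

[3, 11, 8] → max 11
[11, 8, 7] → max 11
[8, 7, 16] → max 16
[7, 16, 10] → max 16
[16, 10, 5] → max 16
[10, 5, 19] → max 19
[5, 19, 15] → max 19
[19, 15, 5] → max 19
[15, 5, 16] → max 16
[5, 16, 10] → max 16
[16, 10, 1] → max 16
[10, 1, 19] → max 19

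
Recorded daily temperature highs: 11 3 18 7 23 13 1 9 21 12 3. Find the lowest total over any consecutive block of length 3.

11 3 18 → sum 32
3 18 7 → sum 28
18 7 23 → sum 48
7 23 13 → sum 43
23 13 1 → sum 37
13 1 9 → sum 23
1 9 21 → sum 31
9 21 12 → sum 42
21 12 3 → sum 36
Lowest of these is 23.

23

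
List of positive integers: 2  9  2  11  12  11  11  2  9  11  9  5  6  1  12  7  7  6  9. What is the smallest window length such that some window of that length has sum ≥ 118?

15

add 2: running sum 2 < 118
add 9: running sum 11 < 118
add 2: running sum 13 < 118
add 11: running sum 24 < 118
add 12: running sum 36 < 118
add 11: running sum 47 < 118
add 11: running sum 58 < 118
add 2: running sum 60 < 118
add 9: running sum 69 < 118
add 11: running sum 80 < 118
add 9: running sum 89 < 118
add 5: running sum 94 < 118
add 6: running sum 100 < 118
add 1: running sum 101 < 118
add 12: running sum 113 < 118
add 7: shortest ending here [9, 2, 11, 12, 11, 11, 2, 9, 11, 9, 5, 6, 1, 12, 7] sum 118, len 15
add 7: shortest ending here [9, 2, 11, 12, 11, 11, 2, 9, 11, 9, 5, 6, 1, 12, 7, 7] sum 125, len 16
add 6: shortest ending here [11, 12, 11, 11, 2, 9, 11, 9, 5, 6, 1, 12, 7, 7, 6] sum 120, len 15
add 9: shortest ending here [12, 11, 11, 2, 9, 11, 9, 5, 6, 1, 12, 7, 7, 6, 9] sum 118, len 15
Shortest qualifying length: 15.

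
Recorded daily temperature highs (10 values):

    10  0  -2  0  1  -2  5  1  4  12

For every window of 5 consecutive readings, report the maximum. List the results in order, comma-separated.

10, 1, 5, 5, 5, 12

10 0 -2 0 1 → max 10
0 -2 0 1 -2 → max 1
-2 0 1 -2 5 → max 5
0 1 -2 5 1 → max 5
1 -2 5 1 4 → max 5
-2 5 1 4 12 → max 12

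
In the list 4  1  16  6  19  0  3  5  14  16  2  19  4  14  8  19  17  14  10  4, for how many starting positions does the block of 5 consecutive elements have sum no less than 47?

(4, 1, 16, 6, 19) → sum 46
(1, 16, 6, 19, 0) → sum 42
(16, 6, 19, 0, 3) → sum 44
(6, 19, 0, 3, 5) → sum 33
(19, 0, 3, 5, 14) → sum 41
(0, 3, 5, 14, 16) → sum 38
(3, 5, 14, 16, 2) → sum 40
(5, 14, 16, 2, 19) → sum 56  ≥ 47 ✓
(14, 16, 2, 19, 4) → sum 55  ≥ 47 ✓
(16, 2, 19, 4, 14) → sum 55  ≥ 47 ✓
(2, 19, 4, 14, 8) → sum 47  ≥ 47 ✓
(19, 4, 14, 8, 19) → sum 64  ≥ 47 ✓
(4, 14, 8, 19, 17) → sum 62  ≥ 47 ✓
(14, 8, 19, 17, 14) → sum 72  ≥ 47 ✓
(8, 19, 17, 14, 10) → sum 68  ≥ 47 ✓
(19, 17, 14, 10, 4) → sum 64  ≥ 47 ✓
9 windows satisfy the condition.

9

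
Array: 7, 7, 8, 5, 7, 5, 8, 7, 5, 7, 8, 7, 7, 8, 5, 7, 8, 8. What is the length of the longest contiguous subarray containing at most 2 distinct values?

5

Extend right; when distinct count exceeds 2, shrink from the left:
[7] 1 distinct, len 1
[7, 7] 1 distinct, len 2
[7, 7, 8] 2 distinct, len 3
[8, 5] 2 distinct, len 2
[5, 7] 2 distinct, len 2
[5, 7, 5] 2 distinct, len 3
[5, 8] 2 distinct, len 2
[8, 7] 2 distinct, len 2
[7, 5] 2 distinct, len 2
[7, 5, 7] 2 distinct, len 3
[7, 8] 2 distinct, len 2
[7, 8, 7] 2 distinct, len 3
[7, 8, 7, 7] 2 distinct, len 4
[7, 8, 7, 7, 8] 2 distinct, len 5
[8, 5] 2 distinct, len 2
[5, 7] 2 distinct, len 2
[7, 8] 2 distinct, len 2
[7, 8, 8] 2 distinct, len 3
Longest length with ≤2 distinct: 5.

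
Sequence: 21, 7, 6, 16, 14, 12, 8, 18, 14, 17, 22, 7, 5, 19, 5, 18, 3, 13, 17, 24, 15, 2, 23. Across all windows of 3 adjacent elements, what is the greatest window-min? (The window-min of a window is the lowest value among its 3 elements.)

15

Each size-3 window and its min:
[21, 7, 6] → min 6
[7, 6, 16] → min 6
[6, 16, 14] → min 6
[16, 14, 12] → min 12
[14, 12, 8] → min 8
[12, 8, 18] → min 8
[8, 18, 14] → min 8
[18, 14, 17] → min 14
[14, 17, 22] → min 14
[17, 22, 7] → min 7
[22, 7, 5] → min 5
[7, 5, 19] → min 5
[5, 19, 5] → min 5
[19, 5, 18] → min 5
[5, 18, 3] → min 3
[18, 3, 13] → min 3
[3, 13, 17] → min 3
[13, 17, 24] → min 13
[17, 24, 15] → min 15
[24, 15, 2] → min 2
[15, 2, 23] → min 2
Greatest of these is 15.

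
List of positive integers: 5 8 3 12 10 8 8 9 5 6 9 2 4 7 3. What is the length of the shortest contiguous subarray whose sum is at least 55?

add 5: running sum 5 < 55
add 8: running sum 13 < 55
add 3: running sum 16 < 55
add 12: running sum 28 < 55
add 10: running sum 38 < 55
add 8: running sum 46 < 55
add 8: running sum 54 < 55
add 9: shortest ending here [8, 3, 12, 10, 8, 8, 9] sum 58, len 7
add 5: shortest ending here [3, 12, 10, 8, 8, 9, 5] sum 55, len 7
add 6: shortest ending here [12, 10, 8, 8, 9, 5, 6] sum 58, len 7
add 9: shortest ending here [10, 8, 8, 9, 5, 6, 9] sum 55, len 7
add 2: shortest ending here [10, 8, 8, 9, 5, 6, 9, 2] sum 57, len 8
add 4: shortest ending here [10, 8, 8, 9, 5, 6, 9, 2, 4] sum 61, len 9
add 7: shortest ending here [8, 8, 9, 5, 6, 9, 2, 4, 7] sum 58, len 9
add 3: shortest ending here [8, 8, 9, 5, 6, 9, 2, 4, 7, 3] sum 61, len 10
Shortest qualifying length: 7.

7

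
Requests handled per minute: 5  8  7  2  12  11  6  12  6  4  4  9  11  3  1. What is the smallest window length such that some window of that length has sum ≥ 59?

8

add 5: running sum 5 < 59
add 8: running sum 13 < 59
add 7: running sum 20 < 59
add 2: running sum 22 < 59
add 12: running sum 34 < 59
add 11: running sum 45 < 59
add 6: running sum 51 < 59
add 12: shortest ending here [5, 8, 7, 2, 12, 11, 6, 12] sum 63, len 8
add 6: shortest ending here [8, 7, 2, 12, 11, 6, 12, 6] sum 64, len 8
add 4: shortest ending here [7, 2, 12, 11, 6, 12, 6, 4] sum 60, len 8
add 4: shortest ending here [7, 2, 12, 11, 6, 12, 6, 4, 4] sum 64, len 9
add 9: shortest ending here [12, 11, 6, 12, 6, 4, 4, 9] sum 64, len 8
add 11: shortest ending here [11, 6, 12, 6, 4, 4, 9, 11] sum 63, len 8
add 3: shortest ending here [11, 6, 12, 6, 4, 4, 9, 11, 3] sum 66, len 9
add 1: shortest ending here [11, 6, 12, 6, 4, 4, 9, 11, 3, 1] sum 67, len 10
Shortest qualifying length: 8.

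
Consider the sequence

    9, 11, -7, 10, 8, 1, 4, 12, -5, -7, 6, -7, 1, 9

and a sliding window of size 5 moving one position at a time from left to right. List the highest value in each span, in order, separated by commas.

Sliding a size-5 window across the 14 values:
(9, 11, -7, 10, 8) → max 11
(11, -7, 10, 8, 1) → max 11
(-7, 10, 8, 1, 4) → max 10
(10, 8, 1, 4, 12) → max 12
(8, 1, 4, 12, -5) → max 12
(1, 4, 12, -5, -7) → max 12
(4, 12, -5, -7, 6) → max 12
(12, -5, -7, 6, -7) → max 12
(-5, -7, 6, -7, 1) → max 6
(-7, 6, -7, 1, 9) → max 9

11, 11, 10, 12, 12, 12, 12, 12, 6, 9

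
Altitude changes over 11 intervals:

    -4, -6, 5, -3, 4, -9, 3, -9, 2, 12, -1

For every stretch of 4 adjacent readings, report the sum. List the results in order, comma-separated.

Sliding a size-4 window across the 11 values:
-4 -6 5 -3 → sum -8
-6 5 -3 4 → sum 0
5 -3 4 -9 → sum -3
-3 4 -9 3 → sum -5
4 -9 3 -9 → sum -11
-9 3 -9 2 → sum -13
3 -9 2 12 → sum 8
-9 2 12 -1 → sum 4

-8, 0, -3, -5, -11, -13, 8, 4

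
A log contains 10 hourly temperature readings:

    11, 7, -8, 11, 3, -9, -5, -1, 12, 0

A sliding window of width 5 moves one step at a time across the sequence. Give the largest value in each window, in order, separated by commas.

11, 11, 11, 11, 12, 12

(11, 7, -8, 11, 3) → max 11
(7, -8, 11, 3, -9) → max 11
(-8, 11, 3, -9, -5) → max 11
(11, 3, -9, -5, -1) → max 11
(3, -9, -5, -1, 12) → max 12
(-9, -5, -1, 12, 0) → max 12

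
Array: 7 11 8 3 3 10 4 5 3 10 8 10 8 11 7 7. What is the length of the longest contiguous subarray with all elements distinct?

5

[7] len 1
[7, 11] len 2
[7, 11, 8] len 3
[7, 11, 8, 3] len 4
[3] len 1
[3, 10] len 2
[3, 10, 4] len 3
[3, 10, 4, 5] len 4
[10, 4, 5, 3] len 4
[4, 5, 3, 10] len 4
[4, 5, 3, 10, 8] len 5
[8, 10] len 2
[10, 8] len 2
[10, 8, 11] len 3
[10, 8, 11, 7] len 4
[7] len 1
Longest all-distinct length: 5.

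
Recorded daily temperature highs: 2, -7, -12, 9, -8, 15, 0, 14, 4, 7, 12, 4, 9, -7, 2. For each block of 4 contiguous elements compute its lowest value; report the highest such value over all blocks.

4

2 -7 -12 9 → min -12
-7 -12 9 -8 → min -12
-12 9 -8 15 → min -12
9 -8 15 0 → min -8
-8 15 0 14 → min -8
15 0 14 4 → min 0
0 14 4 7 → min 0
14 4 7 12 → min 4
4 7 12 4 → min 4
7 12 4 9 → min 4
12 4 9 -7 → min -7
4 9 -7 2 → min -7
Highest of these is 4.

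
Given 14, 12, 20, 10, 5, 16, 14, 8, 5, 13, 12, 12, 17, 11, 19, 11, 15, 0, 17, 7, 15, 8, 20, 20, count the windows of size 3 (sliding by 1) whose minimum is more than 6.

14 12 20 → min 12  > 6 ✓
12 20 10 → min 10  > 6 ✓
20 10 5 → min 5
10 5 16 → min 5
5 16 14 → min 5
16 14 8 → min 8  > 6 ✓
14 8 5 → min 5
8 5 13 → min 5
5 13 12 → min 5
13 12 12 → min 12  > 6 ✓
12 12 17 → min 12  > 6 ✓
12 17 11 → min 11  > 6 ✓
17 11 19 → min 11  > 6 ✓
11 19 11 → min 11  > 6 ✓
19 11 15 → min 11  > 6 ✓
11 15 0 → min 0
15 0 17 → min 0
0 17 7 → min 0
17 7 15 → min 7  > 6 ✓
7 15 8 → min 7  > 6 ✓
15 8 20 → min 8  > 6 ✓
8 20 20 → min 8  > 6 ✓
13 windows satisfy the condition.

13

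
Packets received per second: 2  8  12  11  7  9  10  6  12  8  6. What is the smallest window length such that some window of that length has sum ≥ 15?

2

Extend right; whenever the sum reaches 15, record the length and shrink from the left:
add 2: running sum 2 < 15
add 8: running sum 10 < 15
add 12: shortest ending here [8, 12] sum 20, len 2
add 11: shortest ending here [12, 11] sum 23, len 2
add 7: shortest ending here [11, 7] sum 18, len 2
add 9: shortest ending here [7, 9] sum 16, len 2
add 10: shortest ending here [9, 10] sum 19, len 2
add 6: shortest ending here [10, 6] sum 16, len 2
add 12: shortest ending here [6, 12] sum 18, len 2
add 8: shortest ending here [12, 8] sum 20, len 2
add 6: shortest ending here [12, 8, 6] sum 26, len 3
Shortest qualifying length: 2.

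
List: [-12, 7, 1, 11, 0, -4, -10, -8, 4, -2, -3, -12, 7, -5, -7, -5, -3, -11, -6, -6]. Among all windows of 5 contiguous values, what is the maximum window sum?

Window sums for each of the 16 positions:
-12 7 1 11 0 → sum 7
7 1 11 0 -4 → sum 15
1 11 0 -4 -10 → sum -2
11 0 -4 -10 -8 → sum -11
0 -4 -10 -8 4 → sum -18
-4 -10 -8 4 -2 → sum -20
-10 -8 4 -2 -3 → sum -19
-8 4 -2 -3 -12 → sum -21
4 -2 -3 -12 7 → sum -6
-2 -3 -12 7 -5 → sum -15
-3 -12 7 -5 -7 → sum -20
-12 7 -5 -7 -5 → sum -22
7 -5 -7 -5 -3 → sum -13
-5 -7 -5 -3 -11 → sum -31
-7 -5 -3 -11 -6 → sum -32
-5 -3 -11 -6 -6 → sum -31
Maximum of these is 15.

15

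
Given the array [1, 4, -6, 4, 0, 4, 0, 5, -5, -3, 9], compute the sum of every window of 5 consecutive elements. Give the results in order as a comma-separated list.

3, 6, 2, 13, 4, 1, 6

(1, 4, -6, 4, 0) → sum 3
(4, -6, 4, 0, 4) → sum 6
(-6, 4, 0, 4, 0) → sum 2
(4, 0, 4, 0, 5) → sum 13
(0, 4, 0, 5, -5) → sum 4
(4, 0, 5, -5, -3) → sum 1
(0, 5, -5, -3, 9) → sum 6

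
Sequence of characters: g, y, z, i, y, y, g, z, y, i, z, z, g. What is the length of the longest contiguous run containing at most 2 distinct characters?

3

[g] 1 distinct, len 1
[g, y] 2 distinct, len 2
[y, z] 2 distinct, len 2
[z, i] 2 distinct, len 2
[i, y] 2 distinct, len 2
[i, y, y] 2 distinct, len 3
[y, y, g] 2 distinct, len 3
[g, z] 2 distinct, len 2
[z, y] 2 distinct, len 2
[y, i] 2 distinct, len 2
[i, z] 2 distinct, len 2
[i, z, z] 2 distinct, len 3
[z, z, g] 2 distinct, len 3
Longest length with ≤2 distinct: 3.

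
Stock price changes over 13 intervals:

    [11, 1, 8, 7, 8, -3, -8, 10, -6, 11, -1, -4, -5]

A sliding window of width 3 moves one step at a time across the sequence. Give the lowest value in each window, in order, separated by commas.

1, 1, 7, -3, -8, -8, -8, -6, -6, -4, -5

Sliding a size-3 window across the 13 values:
11 1 8 → min 1
1 8 7 → min 1
8 7 8 → min 7
7 8 -3 → min -3
8 -3 -8 → min -8
-3 -8 10 → min -8
-8 10 -6 → min -8
10 -6 11 → min -6
-6 11 -1 → min -6
11 -1 -4 → min -4
-1 -4 -5 → min -5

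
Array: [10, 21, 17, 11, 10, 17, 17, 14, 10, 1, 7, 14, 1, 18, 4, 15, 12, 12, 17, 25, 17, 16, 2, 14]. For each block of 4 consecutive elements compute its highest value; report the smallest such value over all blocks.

14

(10, 21, 17, 11) → max 21
(21, 17, 11, 10) → max 21
(17, 11, 10, 17) → max 17
(11, 10, 17, 17) → max 17
(10, 17, 17, 14) → max 17
(17, 17, 14, 10) → max 17
(17, 14, 10, 1) → max 17
(14, 10, 1, 7) → max 14
(10, 1, 7, 14) → max 14
(1, 7, 14, 1) → max 14
(7, 14, 1, 18) → max 18
(14, 1, 18, 4) → max 18
(1, 18, 4, 15) → max 18
(18, 4, 15, 12) → max 18
(4, 15, 12, 12) → max 15
(15, 12, 12, 17) → max 17
(12, 12, 17, 25) → max 25
(12, 17, 25, 17) → max 25
(17, 25, 17, 16) → max 25
(25, 17, 16, 2) → max 25
(17, 16, 2, 14) → max 17
Smallest of these is 14.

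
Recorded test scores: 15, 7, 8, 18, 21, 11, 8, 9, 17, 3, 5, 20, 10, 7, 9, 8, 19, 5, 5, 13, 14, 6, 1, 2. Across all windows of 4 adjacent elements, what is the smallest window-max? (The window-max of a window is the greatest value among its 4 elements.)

10

15 7 8 18 → max 18
7 8 18 21 → max 21
8 18 21 11 → max 21
18 21 11 8 → max 21
21 11 8 9 → max 21
11 8 9 17 → max 17
8 9 17 3 → max 17
9 17 3 5 → max 17
17 3 5 20 → max 20
3 5 20 10 → max 20
5 20 10 7 → max 20
20 10 7 9 → max 20
10 7 9 8 → max 10
7 9 8 19 → max 19
9 8 19 5 → max 19
8 19 5 5 → max 19
19 5 5 13 → max 19
5 5 13 14 → max 14
5 13 14 6 → max 14
13 14 6 1 → max 14
14 6 1 2 → max 14
Smallest of these is 10.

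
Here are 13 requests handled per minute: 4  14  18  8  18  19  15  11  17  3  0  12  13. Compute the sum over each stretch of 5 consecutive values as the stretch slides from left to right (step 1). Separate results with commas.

62, 77, 78, 71, 80, 65, 46, 43, 45

Sliding a size-5 window across the 13 values:
[4, 14, 18, 8, 18] → sum 62
[14, 18, 8, 18, 19] → sum 77
[18, 8, 18, 19, 15] → sum 78
[8, 18, 19, 15, 11] → sum 71
[18, 19, 15, 11, 17] → sum 80
[19, 15, 11, 17, 3] → sum 65
[15, 11, 17, 3, 0] → sum 46
[11, 17, 3, 0, 12] → sum 43
[17, 3, 0, 12, 13] → sum 45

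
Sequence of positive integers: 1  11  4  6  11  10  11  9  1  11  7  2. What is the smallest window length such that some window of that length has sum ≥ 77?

add 1: running sum 1 < 77
add 11: running sum 12 < 77
add 4: running sum 16 < 77
add 6: running sum 22 < 77
add 11: running sum 33 < 77
add 10: running sum 43 < 77
add 11: running sum 54 < 77
add 9: running sum 63 < 77
add 1: running sum 64 < 77
add 11: running sum 75 < 77
add 7: shortest ending here [11, 4, 6, 11, 10, 11, 9, 1, 11, 7] sum 81, len 10
add 2: shortest ending here [11, 4, 6, 11, 10, 11, 9, 1, 11, 7, 2] sum 83, len 11
Shortest qualifying length: 10.

10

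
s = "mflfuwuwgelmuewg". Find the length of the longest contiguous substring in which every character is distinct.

6

add m: [m] len 1
add f: [m, f] len 2
add l: [m, f, l] len 3
add f (repeat f, move left end past it): [l, f] len 2
add u: [l, f, u] len 3
add w: [l, f, u, w] len 4
add u (repeat u, move left end past it): [w, u] len 2
add w (repeat w, move left end past it): [u, w] len 2
add g: [u, w, g] len 3
add e: [u, w, g, e] len 4
add l: [u, w, g, e, l] len 5
add m: [u, w, g, e, l, m] len 6
add u (repeat u, move left end past it): [w, g, e, l, m, u] len 6
add e (repeat e, move left end past it): [l, m, u, e] len 4
add w: [l, m, u, e, w] len 5
add g: [l, m, u, e, w, g] len 6
Longest all-distinct length: 6.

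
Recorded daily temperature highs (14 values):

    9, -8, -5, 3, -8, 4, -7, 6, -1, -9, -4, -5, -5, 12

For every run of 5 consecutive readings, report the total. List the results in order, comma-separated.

Sliding a size-5 window across the 14 values:
9 -8 -5 3 -8 → sum -9
-8 -5 3 -8 4 → sum -14
-5 3 -8 4 -7 → sum -13
3 -8 4 -7 6 → sum -2
-8 4 -7 6 -1 → sum -6
4 -7 6 -1 -9 → sum -7
-7 6 -1 -9 -4 → sum -15
6 -1 -9 -4 -5 → sum -13
-1 -9 -4 -5 -5 → sum -24
-9 -4 -5 -5 12 → sum -11

-9, -14, -13, -2, -6, -7, -15, -13, -24, -11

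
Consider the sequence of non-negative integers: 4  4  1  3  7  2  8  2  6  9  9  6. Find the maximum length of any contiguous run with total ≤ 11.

Extend to the right; shrink from the left whenever the sum exceeds 11:
[4] sum 4 len 1
[4, 4] sum 8 len 2
[4, 4, 1] sum 9 len 3
[4, 1, 3] sum 8 len 3
[1, 3, 7] sum 11 len 3
[7, 2] sum 9 len 2
[2, 8] sum 10 len 2
[8, 2] sum 10 len 2
[2, 6] sum 8 len 2
[9] sum 9 len 1
[9] sum 9 len 1
[6] sum 6 len 1
Longest length seen: 3.

3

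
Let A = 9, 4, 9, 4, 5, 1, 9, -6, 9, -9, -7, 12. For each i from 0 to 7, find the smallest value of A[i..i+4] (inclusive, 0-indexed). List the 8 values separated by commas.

[9, 4, 9, 4, 5] → min 4
[4, 9, 4, 5, 1] → min 1
[9, 4, 5, 1, 9] → min 1
[4, 5, 1, 9, -6] → min -6
[5, 1, 9, -6, 9] → min -6
[1, 9, -6, 9, -9] → min -9
[9, -6, 9, -9, -7] → min -9
[-6, 9, -9, -7, 12] → min -9

4, 1, 1, -6, -6, -9, -9, -9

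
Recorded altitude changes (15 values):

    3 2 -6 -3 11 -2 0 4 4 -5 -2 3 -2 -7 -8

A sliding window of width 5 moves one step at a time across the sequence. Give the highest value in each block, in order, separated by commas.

11, 11, 11, 11, 11, 4, 4, 4, 4, 3, 3

(3, 2, -6, -3, 11) → max 11
(2, -6, -3, 11, -2) → max 11
(-6, -3, 11, -2, 0) → max 11
(-3, 11, -2, 0, 4) → max 11
(11, -2, 0, 4, 4) → max 11
(-2, 0, 4, 4, -5) → max 4
(0, 4, 4, -5, -2) → max 4
(4, 4, -5, -2, 3) → max 4
(4, -5, -2, 3, -2) → max 4
(-5, -2, 3, -2, -7) → max 3
(-2, 3, -2, -7, -8) → max 3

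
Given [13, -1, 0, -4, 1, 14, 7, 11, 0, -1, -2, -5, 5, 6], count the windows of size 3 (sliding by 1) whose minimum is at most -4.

13 -1 0 → min -1
-1 0 -4 → min -4  ≤ -4 ✓
0 -4 1 → min -4  ≤ -4 ✓
-4 1 14 → min -4  ≤ -4 ✓
1 14 7 → min 1
14 7 11 → min 7
7 11 0 → min 0
11 0 -1 → min -1
0 -1 -2 → min -2
-1 -2 -5 → min -5  ≤ -4 ✓
-2 -5 5 → min -5  ≤ -4 ✓
-5 5 6 → min -5  ≤ -4 ✓
6 windows satisfy the condition.

6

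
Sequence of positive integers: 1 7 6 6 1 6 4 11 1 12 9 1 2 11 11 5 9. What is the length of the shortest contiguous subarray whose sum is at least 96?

add 1: running sum 1 < 96
add 7: running sum 8 < 96
add 6: running sum 14 < 96
add 6: running sum 20 < 96
add 1: running sum 21 < 96
add 6: running sum 27 < 96
add 4: running sum 31 < 96
add 11: running sum 42 < 96
add 1: running sum 43 < 96
add 12: running sum 55 < 96
add 9: running sum 64 < 96
add 1: running sum 65 < 96
add 2: running sum 67 < 96
add 11: running sum 78 < 96
add 11: running sum 89 < 96
add 5: running sum 94 < 96
end 16: [7, 6, 6, 1, 6, 4, 11, 1, 12, 9, 1, 2, 11, 11, 5, 9] sum 102, len 16
Shortest qualifying length: 16.

16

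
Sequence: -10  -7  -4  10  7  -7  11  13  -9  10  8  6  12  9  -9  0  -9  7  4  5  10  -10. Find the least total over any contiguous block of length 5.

-7

-10 -7 -4 10 7 → sum -4
-7 -4 10 7 -7 → sum -1
-4 10 7 -7 11 → sum 17
10 7 -7 11 13 → sum 34
7 -7 11 13 -9 → sum 15
-7 11 13 -9 10 → sum 18
11 13 -9 10 8 → sum 33
13 -9 10 8 6 → sum 28
-9 10 8 6 12 → sum 27
10 8 6 12 9 → sum 45
8 6 12 9 -9 → sum 26
6 12 9 -9 0 → sum 18
12 9 -9 0 -9 → sum 3
9 -9 0 -9 7 → sum -2
-9 0 -9 7 4 → sum -7
0 -9 7 4 5 → sum 7
-9 7 4 5 10 → sum 17
7 4 5 10 -10 → sum 16
Least of these is -7.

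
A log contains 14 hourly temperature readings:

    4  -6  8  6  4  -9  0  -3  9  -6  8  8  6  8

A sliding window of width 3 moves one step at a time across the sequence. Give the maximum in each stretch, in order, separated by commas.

Sliding a size-3 window across the 14 values:
(4, -6, 8) → max 8
(-6, 8, 6) → max 8
(8, 6, 4) → max 8
(6, 4, -9) → max 6
(4, -9, 0) → max 4
(-9, 0, -3) → max 0
(0, -3, 9) → max 9
(-3, 9, -6) → max 9
(9, -6, 8) → max 9
(-6, 8, 8) → max 8
(8, 8, 6) → max 8
(8, 6, 8) → max 8

8, 8, 8, 6, 4, 0, 9, 9, 9, 8, 8, 8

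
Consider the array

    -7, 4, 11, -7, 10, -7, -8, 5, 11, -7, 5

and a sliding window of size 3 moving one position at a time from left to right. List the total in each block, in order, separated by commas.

8, 8, 14, -4, -5, -10, 8, 9, 9

-7 4 11 → sum 8
4 11 -7 → sum 8
11 -7 10 → sum 14
-7 10 -7 → sum -4
10 -7 -8 → sum -5
-7 -8 5 → sum -10
-8 5 11 → sum 8
5 11 -7 → sum 9
11 -7 5 → sum 9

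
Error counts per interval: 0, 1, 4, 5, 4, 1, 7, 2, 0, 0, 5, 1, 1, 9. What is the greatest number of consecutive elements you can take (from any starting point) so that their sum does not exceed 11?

6

→ 0: sum 0, len 1
→ 1: sum 1, len 2
→ 4: sum 5, len 3
→ 5: sum 10, len 4
→ 4 (dropped 0, 1, 4): sum 9, len 2
→ 1: sum 10, len 3
→ 7 (dropped 5, 4): sum 8, len 2
→ 2: sum 10, len 3
→ 0: sum 10, len 4
→ 0: sum 10, len 5
→ 5 (dropped 1, 7): sum 7, len 4
→ 1: sum 8, len 5
→ 1: sum 9, len 6
→ 9 (dropped 2, 0, 0, 5): sum 11, len 3
Longest length seen: 6.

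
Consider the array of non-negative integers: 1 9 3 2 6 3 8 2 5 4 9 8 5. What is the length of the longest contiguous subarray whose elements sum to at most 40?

[1] sum 1 len 1
[1, 9] sum 10 len 2
[1, 9, 3] sum 13 len 3
[1, 9, 3, 2] sum 15 len 4
[1, 9, 3, 2, 6] sum 21 len 5
[1, 9, 3, 2, 6, 3] sum 24 len 6
[1, 9, 3, 2, 6, 3, 8] sum 32 len 7
[1, 9, 3, 2, 6, 3, 8, 2] sum 34 len 8
[1, 9, 3, 2, 6, 3, 8, 2, 5] sum 39 len 9
[3, 2, 6, 3, 8, 2, 5, 4] sum 33 len 8
[2, 6, 3, 8, 2, 5, 4, 9] sum 39 len 8
[3, 8, 2, 5, 4, 9, 8] sum 39 len 7
[2, 5, 4, 9, 8, 5] sum 33 len 6
Longest length seen: 9.

9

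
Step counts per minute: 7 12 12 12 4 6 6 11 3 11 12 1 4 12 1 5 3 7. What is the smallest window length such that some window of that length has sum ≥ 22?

Extend right; whenever the sum reaches 22, record the length and shrink from the left:
add 7: running sum 7 < 22
add 12: running sum 19 < 22
end 2: [12, 12] sum 24, len 2
end 3: [12, 12] sum 24, len 2
end 4: [12, 12, 4] sum 28, len 3
end 5: [12, 4, 6] sum 22, len 3
end 6: [12, 4, 6, 6] sum 28, len 4
end 7: [6, 6, 11] sum 23, len 3
end 8: [6, 6, 11, 3] sum 26, len 4
end 9: [11, 3, 11] sum 25, len 3
end 10: [11, 12] sum 23, len 2
end 11: [11, 12, 1] sum 24, len 3
end 12: [11, 12, 1, 4] sum 28, len 4
end 13: [12, 1, 4, 12] sum 29, len 4
end 14: [12, 1, 4, 12, 1] sum 30, len 5
end 15: [4, 12, 1, 5] sum 22, len 4
end 16: [4, 12, 1, 5, 3] sum 25, len 5
end 17: [12, 1, 5, 3, 7] sum 28, len 5
Shortest qualifying length: 2.

2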